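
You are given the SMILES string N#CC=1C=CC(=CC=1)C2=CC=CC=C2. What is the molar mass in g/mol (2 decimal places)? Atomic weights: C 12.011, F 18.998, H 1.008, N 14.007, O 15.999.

179.22 g/mol

First, the molecular formula is C13H9N (counting implicit H from valence).
  C: 13 × 12.011 = 156.143
  H: 9 × 1.008 = 9.072
  N: 1 × 14.007 = 14.007
Sum: 13×12.011 + 9×1.008 + 1×14.007 = 179.222 → 179.22 g/mol.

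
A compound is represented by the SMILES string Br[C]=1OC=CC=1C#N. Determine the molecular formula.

Walk through each heavy atom and fill implicit hydrogens from standard valence (C 4, N 3, O 2, S 2, halogen 1):
  atom 1: Br (halogen, monovalent) → 0 H
  atom 2: C with explicit H count 0
  atom 3: O, bond orders sum to 2 (valence 2) → 0 H
  atom 4: C, bond orders sum to 3 (valence 4) → 1 H
  atom 5: C, bond orders sum to 3 (valence 4) → 1 H
  atom 6: C, bond orders sum to 4 (valence 4) → 0 H
  atom 7: C, bond orders sum to 4 (valence 4) → 0 H
  atom 8: N, bond orders sum to 3 (valence 3) → 0 H
Totals → C:5, H:2, Br:1, N:1, O:1.

C5H2BrNO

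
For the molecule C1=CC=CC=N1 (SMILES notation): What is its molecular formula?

C5H5N

Walk through each heavy atom and fill implicit hydrogens from standard valence (C 4, N 3, O 2, S 2, halogen 1):
  atom 1: C, bond orders sum to 3 (valence 4) → 1 H
  atom 2: C, bond orders sum to 3 (valence 4) → 1 H
  atom 3: C, bond orders sum to 3 (valence 4) → 1 H
  atom 4: C, bond orders sum to 3 (valence 4) → 1 H
  atom 5: C, bond orders sum to 3 (valence 4) → 1 H
  atom 6: N, bond orders sum to 3 (valence 3) → 0 H
Totals → C:5, H:5, N:1.
In Hill order: C5H5N.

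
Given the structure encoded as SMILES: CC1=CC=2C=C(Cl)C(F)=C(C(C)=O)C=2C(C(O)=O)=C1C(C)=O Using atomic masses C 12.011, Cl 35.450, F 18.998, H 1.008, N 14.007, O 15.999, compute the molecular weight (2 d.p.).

322.72 g/mol

First, the molecular formula is C16H12ClFO4 (counting implicit H from valence).
  C: 16 × 12.011 = 192.176
  Cl: 1 × 35.450 = 35.450
  F: 1 × 18.998 = 18.998
  H: 12 × 1.008 = 12.096
  O: 4 × 15.999 = 63.996
Sum: 16×12.011 + 1×35.450 + 1×18.998 + 12×1.008 + 4×15.999 = 322.716 → 322.72 g/mol.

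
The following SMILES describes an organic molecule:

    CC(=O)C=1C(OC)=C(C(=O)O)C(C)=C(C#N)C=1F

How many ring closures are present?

1

In SMILES, each pair of matching ring-closure digits denotes one ring-closing bond; the number of such bonds equals the number of independent rings.
Ring-closure bonds here: 1.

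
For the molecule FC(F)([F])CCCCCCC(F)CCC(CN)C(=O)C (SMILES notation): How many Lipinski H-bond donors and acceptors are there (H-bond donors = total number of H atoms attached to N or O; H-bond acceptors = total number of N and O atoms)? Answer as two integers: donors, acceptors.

Donors: find every N or O and count the H atoms it carries.
  atom 17 (N): bond orders sum to 1 → 2 H
  atom 19 (O): bond orders sum to 2 → 0 H
Lipinski HBD = 2.
Acceptors: N atoms = 1, O atoms = 1 → HBA = 2.

2, 2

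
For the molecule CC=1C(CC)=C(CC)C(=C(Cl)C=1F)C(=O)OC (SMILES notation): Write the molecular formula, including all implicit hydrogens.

Walk through each heavy atom and fill implicit hydrogens from standard valence (C 4, N 3, O 2, S 2, halogen 1):
  atom 1: C, bond orders sum to 1 (valence 4) → 3 H
  atom 2: C, bond orders sum to 4 (valence 4) → 0 H
  atom 3: C, bond orders sum to 4 (valence 4) → 0 H
  atom 4: C, bond orders sum to 2 (valence 4) → 2 H
  atom 5: C, bond orders sum to 1 (valence 4) → 3 H
  atom 6: C, bond orders sum to 4 (valence 4) → 0 H
  atom 7: C, bond orders sum to 2 (valence 4) → 2 H
  atom 8: C, bond orders sum to 1 (valence 4) → 3 H
  atom 9: C, bond orders sum to 4 (valence 4) → 0 H
  atom 10: C, bond orders sum to 4 (valence 4) → 0 H
  atom 11: Cl (halogen, monovalent) → 0 H
  atom 12: C, bond orders sum to 4 (valence 4) → 0 H
  atom 13: F (halogen, monovalent) → 0 H
  atom 14: C, bond orders sum to 4 (valence 4) → 0 H
  atom 15: O, bond orders sum to 2 (valence 2) → 0 H
  atom 16: O, bond orders sum to 2 (valence 2) → 0 H
  atom 17: C, bond orders sum to 1 (valence 4) → 3 H
Totals → C:13, H:16, Cl:1, F:1, O:2.

C13H16ClFO2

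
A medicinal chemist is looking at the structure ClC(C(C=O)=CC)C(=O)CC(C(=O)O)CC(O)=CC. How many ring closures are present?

In SMILES, each pair of matching ring-closure digits denotes one ring-closing bond; the number of such bonds equals the number of independent rings.
Ring-closure bonds here: 0.

0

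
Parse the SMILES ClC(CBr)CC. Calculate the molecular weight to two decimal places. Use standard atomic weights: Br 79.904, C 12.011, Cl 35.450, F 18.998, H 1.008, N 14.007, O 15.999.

First, the molecular formula is C4H8BrCl (counting implicit H from valence).
  Br: 1 × 79.904 = 79.904
  C: 4 × 12.011 = 48.044
  Cl: 1 × 35.450 = 35.450
  H: 8 × 1.008 = 8.064
Sum: 1×79.904 + 4×12.011 + 1×35.450 + 8×1.008 = 171.462 → 171.46 g/mol.

171.46 g/mol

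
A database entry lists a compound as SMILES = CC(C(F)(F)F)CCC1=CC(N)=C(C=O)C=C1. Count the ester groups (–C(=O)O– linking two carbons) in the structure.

0

Scan the SMILES for the ester motif — none present.
Groups that are present: 1 aldehyde, 1 primary amine.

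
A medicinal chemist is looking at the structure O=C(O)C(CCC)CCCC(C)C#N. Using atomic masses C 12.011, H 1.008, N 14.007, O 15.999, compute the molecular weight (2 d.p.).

197.28 g/mol

First, the molecular formula is C11H19NO2 (counting implicit H from valence).
  C: 11 × 12.011 = 132.121
  H: 19 × 1.008 = 19.152
  N: 1 × 14.007 = 14.007
  O: 2 × 15.999 = 31.998
Sum: 11×12.011 + 19×1.008 + 1×14.007 + 2×15.999 = 197.278 → 197.28 g/mol.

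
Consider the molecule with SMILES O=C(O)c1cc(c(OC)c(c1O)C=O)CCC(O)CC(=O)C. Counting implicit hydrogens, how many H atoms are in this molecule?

18

Walk through each heavy atom and fill implicit hydrogens from standard valence (C 4, N 3, O 2, S 2, halogen 1); for lowercase aromatic atoms, an aromatic c carries 1 H when it has two neighbours and 0 H with three, and aromatic n carries 0 H:
  atom 1: O, bond orders sum to 2 (valence 2) → 0 H
  atom 2: C, bond orders sum to 4 (valence 4) → 0 H
  atom 3: O, bond orders sum to 1 (valence 2) → 1 H
  atom 4: aromatic c, 3 neighbours → 0 H
  atom 5: aromatic c, 2 neighbours → 1 H
  atom 6: aromatic c, 3 neighbours → 0 H
  atom 7: aromatic c, 3 neighbours → 0 H
  atom 8: O, bond orders sum to 2 (valence 2) → 0 H
  atom 9: C, bond orders sum to 1 (valence 4) → 3 H
  atom 10: aromatic c, 3 neighbours → 0 H
  atom 11: aromatic c, 3 neighbours → 0 H
  atom 12: O, bond orders sum to 1 (valence 2) → 1 H
  atom 13: C, bond orders sum to 3 (valence 4) → 1 H
  atom 14: O, bond orders sum to 2 (valence 2) → 0 H
  atom 15: C, bond orders sum to 2 (valence 4) → 2 H
  atom 16: C, bond orders sum to 2 (valence 4) → 2 H
  atom 17: C, bond orders sum to 3 (valence 4) → 1 H
  atom 18: O, bond orders sum to 1 (valence 2) → 1 H
  atom 19: C, bond orders sum to 2 (valence 4) → 2 H
  atom 20: C, bond orders sum to 4 (valence 4) → 0 H
  atom 21: O, bond orders sum to 2 (valence 2) → 0 H
  atom 22: C, bond orders sum to 1 (valence 4) → 3 H
Total hydrogens: 18.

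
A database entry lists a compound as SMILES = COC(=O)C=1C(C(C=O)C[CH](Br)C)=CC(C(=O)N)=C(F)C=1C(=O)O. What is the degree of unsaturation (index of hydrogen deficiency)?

Molecular formula: C15H15BrFNO6.
DoU = (2C + 2 + N − H − X) / 2, where X is the halogen count and O/S are ignored.
    = (2·15 + 2 + 1 − 15 − 2) / 2 = 16 / 2 = 8.

8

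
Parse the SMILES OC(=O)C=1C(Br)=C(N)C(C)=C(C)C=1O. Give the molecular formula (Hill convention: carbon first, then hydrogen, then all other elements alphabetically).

C9H10BrNO3

Walk through each heavy atom and fill implicit hydrogens from standard valence (C 4, N 3, O 2, S 2, halogen 1):
  atom 1: O, bond orders sum to 1 (valence 2) → 1 H
  atom 2: C, bond orders sum to 4 (valence 4) → 0 H
  atom 3: O, bond orders sum to 2 (valence 2) → 0 H
  atom 4: C, bond orders sum to 4 (valence 4) → 0 H
  atom 5: C, bond orders sum to 4 (valence 4) → 0 H
  atom 6: Br (halogen, monovalent) → 0 H
  atom 7: C, bond orders sum to 4 (valence 4) → 0 H
  atom 8: N, bond orders sum to 1 (valence 3) → 2 H
  atom 9: C, bond orders sum to 4 (valence 4) → 0 H
  atom 10: C, bond orders sum to 1 (valence 4) → 3 H
  atom 11: C, bond orders sum to 4 (valence 4) → 0 H
  atom 12: C, bond orders sum to 1 (valence 4) → 3 H
  atom 13: C, bond orders sum to 4 (valence 4) → 0 H
  atom 14: O, bond orders sum to 1 (valence 2) → 1 H
Totals → C:9, H:10, Br:1, N:1, O:3.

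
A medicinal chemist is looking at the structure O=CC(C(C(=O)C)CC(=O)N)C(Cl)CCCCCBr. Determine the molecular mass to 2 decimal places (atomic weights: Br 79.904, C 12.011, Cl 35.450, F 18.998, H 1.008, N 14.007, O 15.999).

First, the molecular formula is C13H21BrClNO3 (counting implicit H from valence).
  Br: 1 × 79.904 = 79.904
  C: 13 × 12.011 = 156.143
  Cl: 1 × 35.450 = 35.450
  H: 21 × 1.008 = 21.168
  N: 1 × 14.007 = 14.007
  O: 3 × 15.999 = 47.997
Sum: 1×79.904 + 13×12.011 + 1×35.450 + 21×1.008 + 1×14.007 + 3×15.999 = 354.669 → 354.67 g/mol.

354.67 g/mol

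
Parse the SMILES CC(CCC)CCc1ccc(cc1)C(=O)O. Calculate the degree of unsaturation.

Molecular formula: C14H20O2.
DoU = (2C + 2 + N − H − X) / 2, where X is the halogen count and O/S are ignored.
    = (2·14 + 2 + 0 − 20 − 0) / 2 = 10 / 2 = 5.

5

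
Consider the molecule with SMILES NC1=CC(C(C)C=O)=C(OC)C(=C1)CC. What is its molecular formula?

Walk through each heavy atom and fill implicit hydrogens from standard valence (C 4, N 3, O 2, S 2, halogen 1):
  atom 1: N, bond orders sum to 1 (valence 3) → 2 H
  atom 2: C, bond orders sum to 4 (valence 4) → 0 H
  atom 3: C, bond orders sum to 3 (valence 4) → 1 H
  atom 4: C, bond orders sum to 4 (valence 4) → 0 H
  atom 5: C, bond orders sum to 3 (valence 4) → 1 H
  atom 6: C, bond orders sum to 1 (valence 4) → 3 H
  atom 7: C, bond orders sum to 3 (valence 4) → 1 H
  atom 8: O, bond orders sum to 2 (valence 2) → 0 H
  atom 9: C, bond orders sum to 4 (valence 4) → 0 H
  atom 10: O, bond orders sum to 2 (valence 2) → 0 H
  atom 11: C, bond orders sum to 1 (valence 4) → 3 H
  atom 12: C, bond orders sum to 4 (valence 4) → 0 H
  atom 13: C, bond orders sum to 3 (valence 4) → 1 H
  atom 14: C, bond orders sum to 2 (valence 4) → 2 H
  atom 15: C, bond orders sum to 1 (valence 4) → 3 H
Totals → C:12, H:17, N:1, O:2.
In Hill order: C12H17NO2.

C12H17NO2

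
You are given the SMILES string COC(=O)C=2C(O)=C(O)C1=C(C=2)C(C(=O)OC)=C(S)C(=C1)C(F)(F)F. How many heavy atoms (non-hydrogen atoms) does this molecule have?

Every atom symbol written in the SMILES (organic subset) is one heavy atom; implicit H are not written.
Heavy atoms by element → C:15, F:3, O:6, S:1.
Total: 25.

25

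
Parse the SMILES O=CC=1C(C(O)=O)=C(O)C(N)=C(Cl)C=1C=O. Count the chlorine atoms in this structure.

1

Scan the SMILES for Cl atoms (remember two-letter symbols like Cl and Br are single atoms).
Chlorine count: 1.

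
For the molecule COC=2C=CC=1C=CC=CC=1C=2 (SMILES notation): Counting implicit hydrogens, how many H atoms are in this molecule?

10

Walk through each heavy atom and fill implicit hydrogens from standard valence (C 4, N 3, O 2, S 2, halogen 1):
  atom 1: C, bond orders sum to 1 (valence 4) → 3 H
  atom 2: O, bond orders sum to 2 (valence 2) → 0 H
  atom 3: C, bond orders sum to 4 (valence 4) → 0 H
  atom 4: C, bond orders sum to 3 (valence 4) → 1 H
  atom 5: C, bond orders sum to 3 (valence 4) → 1 H
  atom 6: C, bond orders sum to 4 (valence 4) → 0 H
  atom 7: C, bond orders sum to 3 (valence 4) → 1 H
  atom 8: C, bond orders sum to 3 (valence 4) → 1 H
  atom 9: C, bond orders sum to 3 (valence 4) → 1 H
  atom 10: C, bond orders sum to 3 (valence 4) → 1 H
  atom 11: C, bond orders sum to 4 (valence 4) → 0 H
  atom 12: C, bond orders sum to 3 (valence 4) → 1 H
Total hydrogens: 10.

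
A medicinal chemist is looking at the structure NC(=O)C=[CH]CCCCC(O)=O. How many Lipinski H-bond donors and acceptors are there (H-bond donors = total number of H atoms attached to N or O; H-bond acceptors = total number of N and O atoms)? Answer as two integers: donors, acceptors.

Donors: find every N or O and count the H atoms it carries.
  atom 1 (N): bond orders sum to 1 → 2 H
  atom 3 (O): bond orders sum to 2 → 0 H
  atom 11 (O): bond orders sum to 1 → 1 H
  atom 12 (O): bond orders sum to 2 → 0 H
Lipinski HBD = 3.
Acceptors: N atoms = 1, O atoms = 3 → HBA = 4.

3, 4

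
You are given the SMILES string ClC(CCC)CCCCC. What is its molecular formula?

Walk through each heavy atom and fill implicit hydrogens from standard valence (C 4, N 3, O 2, S 2, halogen 1):
  atom 1: Cl (halogen, monovalent) → 0 H
  atom 2: C, bond orders sum to 3 (valence 4) → 1 H
  atom 3: C, bond orders sum to 2 (valence 4) → 2 H
  atom 4: C, bond orders sum to 2 (valence 4) → 2 H
  atom 5: C, bond orders sum to 1 (valence 4) → 3 H
  atom 6: C, bond orders sum to 2 (valence 4) → 2 H
  atom 7: C, bond orders sum to 2 (valence 4) → 2 H
  atom 8: C, bond orders sum to 2 (valence 4) → 2 H
  atom 9: C, bond orders sum to 2 (valence 4) → 2 H
  atom 10: C, bond orders sum to 1 (valence 4) → 3 H
Totals → C:9, H:19, Cl:1.
In Hill order: C9H19Cl.

C9H19Cl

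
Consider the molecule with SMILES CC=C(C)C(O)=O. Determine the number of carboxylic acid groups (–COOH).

1

The carboxylic acid motif appears at heavy-atom position 5 in the SMILES.
Other groups present: 1 alkene.
Carboxylic acid count: 1.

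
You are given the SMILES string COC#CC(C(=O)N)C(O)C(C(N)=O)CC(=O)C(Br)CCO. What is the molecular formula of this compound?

Walk through each heavy atom and fill implicit hydrogens from standard valence (C 4, N 3, O 2, S 2, halogen 1):
  atom 1: C, bond orders sum to 1 (valence 4) → 3 H
  atom 2: O, bond orders sum to 2 (valence 2) → 0 H
  atom 3: C, bond orders sum to 4 (valence 4) → 0 H
  atom 4: C, bond orders sum to 4 (valence 4) → 0 H
  atom 5: C, bond orders sum to 3 (valence 4) → 1 H
  atom 6: C, bond orders sum to 4 (valence 4) → 0 H
  atom 7: O, bond orders sum to 2 (valence 2) → 0 H
  atom 8: N, bond orders sum to 1 (valence 3) → 2 H
  atom 9: C, bond orders sum to 3 (valence 4) → 1 H
  atom 10: O, bond orders sum to 1 (valence 2) → 1 H
  atom 11: C, bond orders sum to 3 (valence 4) → 1 H
  atom 12: C, bond orders sum to 4 (valence 4) → 0 H
  atom 13: N, bond orders sum to 1 (valence 3) → 2 H
  atom 14: O, bond orders sum to 2 (valence 2) → 0 H
  atom 15: C, bond orders sum to 2 (valence 4) → 2 H
  atom 16: C, bond orders sum to 4 (valence 4) → 0 H
  atom 17: O, bond orders sum to 2 (valence 2) → 0 H
  atom 18: C, bond orders sum to 3 (valence 4) → 1 H
  atom 19: Br (halogen, monovalent) → 0 H
  atom 20: C, bond orders sum to 2 (valence 4) → 2 H
  atom 21: C, bond orders sum to 2 (valence 4) → 2 H
  atom 22: O, bond orders sum to 1 (valence 2) → 1 H
Totals → C:13, H:19, Br:1, N:2, O:6.
In Hill order: C13H19BrN2O6.

C13H19BrN2O6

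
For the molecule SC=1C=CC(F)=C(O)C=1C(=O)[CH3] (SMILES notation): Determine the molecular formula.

C8H7FO2S

Walk through each heavy atom and fill implicit hydrogens from standard valence (C 4, N 3, O 2, S 2, halogen 1):
  atom 1: S, bond orders sum to 1 (valence 2) → 1 H
  atom 2: C, bond orders sum to 4 (valence 4) → 0 H
  atom 3: C, bond orders sum to 3 (valence 4) → 1 H
  atom 4: C, bond orders sum to 3 (valence 4) → 1 H
  atom 5: C, bond orders sum to 4 (valence 4) → 0 H
  atom 6: F (halogen, monovalent) → 0 H
  atom 7: C, bond orders sum to 4 (valence 4) → 0 H
  atom 8: O, bond orders sum to 1 (valence 2) → 1 H
  atom 9: C, bond orders sum to 4 (valence 4) → 0 H
  atom 10: C, bond orders sum to 4 (valence 4) → 0 H
  atom 11: O, bond orders sum to 2 (valence 2) → 0 H
  atom 12: C with explicit H count 3
Totals → C:8, H:7, F:1, O:2, S:1.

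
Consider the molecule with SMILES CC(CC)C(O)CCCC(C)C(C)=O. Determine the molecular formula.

Walk through each heavy atom and fill implicit hydrogens from standard valence (C 4, N 3, O 2, S 2, halogen 1):
  atom 1: C, bond orders sum to 1 (valence 4) → 3 H
  atom 2: C, bond orders sum to 3 (valence 4) → 1 H
  atom 3: C, bond orders sum to 2 (valence 4) → 2 H
  atom 4: C, bond orders sum to 1 (valence 4) → 3 H
  atom 5: C, bond orders sum to 3 (valence 4) → 1 H
  atom 6: O, bond orders sum to 1 (valence 2) → 1 H
  atom 7: C, bond orders sum to 2 (valence 4) → 2 H
  atom 8: C, bond orders sum to 2 (valence 4) → 2 H
  atom 9: C, bond orders sum to 2 (valence 4) → 2 H
  atom 10: C, bond orders sum to 3 (valence 4) → 1 H
  atom 11: C, bond orders sum to 1 (valence 4) → 3 H
  atom 12: C, bond orders sum to 4 (valence 4) → 0 H
  atom 13: C, bond orders sum to 1 (valence 4) → 3 H
  atom 14: O, bond orders sum to 2 (valence 2) → 0 H
Totals → C:12, H:24, O:2.
In Hill order: C12H24O2.

C12H24O2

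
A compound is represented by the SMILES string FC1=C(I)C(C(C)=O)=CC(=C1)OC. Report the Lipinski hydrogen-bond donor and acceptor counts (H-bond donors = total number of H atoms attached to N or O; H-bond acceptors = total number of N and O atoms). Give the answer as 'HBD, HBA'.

Donors: find every N or O and count the H atoms it carries.
  atom 8 (O): bond orders sum to 2 → 0 H
  atom 12 (O): bond orders sum to 2 → 0 H
Lipinski HBD = 0.
Acceptors: N atoms = 0, O atoms = 2 → HBA = 2.

0, 2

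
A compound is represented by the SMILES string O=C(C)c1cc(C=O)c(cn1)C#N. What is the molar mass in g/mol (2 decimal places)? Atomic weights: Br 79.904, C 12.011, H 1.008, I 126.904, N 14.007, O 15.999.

174.16 g/mol

First, the molecular formula is C9H6N2O2 (counting implicit H from valence).
  C: 9 × 12.011 = 108.099
  H: 6 × 1.008 = 6.048
  N: 2 × 14.007 = 28.014
  O: 2 × 15.999 = 31.998
Sum: 9×12.011 + 6×1.008 + 2×14.007 + 2×15.999 = 174.159 → 174.16 g/mol.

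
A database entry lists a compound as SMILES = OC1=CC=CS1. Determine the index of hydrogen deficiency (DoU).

3

Degree of unsaturation = (number of rings) + (number of π bonds).
Ring closures in the SMILES: 1.
π bonds: 2 double bonds (each 1 DoU) → 2 DoU from unsaturation.
Total DoU = 1 + 2 = 3.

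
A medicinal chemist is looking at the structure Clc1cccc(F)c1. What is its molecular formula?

Walk through each heavy atom and fill implicit hydrogens from standard valence (C 4, N 3, O 2, S 2, halogen 1); for lowercase aromatic atoms, an aromatic c carries 1 H when it has two neighbours and 0 H with three, and aromatic n carries 0 H:
  atom 1: Cl (halogen, monovalent) → 0 H
  atom 2: aromatic c, 3 neighbours → 0 H
  atom 3: aromatic c, 2 neighbours → 1 H
  atom 4: aromatic c, 2 neighbours → 1 H
  atom 5: aromatic c, 2 neighbours → 1 H
  atom 6: aromatic c, 3 neighbours → 0 H
  atom 7: F (halogen, monovalent) → 0 H
  atom 8: aromatic c, 2 neighbours → 1 H
Totals → C:6, H:4, Cl:1, F:1.

C6H4ClF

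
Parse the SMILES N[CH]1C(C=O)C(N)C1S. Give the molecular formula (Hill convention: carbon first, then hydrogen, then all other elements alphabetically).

C5H10N2OS

Walk through each heavy atom and fill implicit hydrogens from standard valence (C 4, N 3, O 2, S 2, halogen 1):
  atom 1: N, bond orders sum to 1 (valence 3) → 2 H
  atom 2: C with explicit H count 1
  atom 3: C, bond orders sum to 3 (valence 4) → 1 H
  atom 4: C, bond orders sum to 3 (valence 4) → 1 H
  atom 5: O, bond orders sum to 2 (valence 2) → 0 H
  atom 6: C, bond orders sum to 3 (valence 4) → 1 H
  atom 7: N, bond orders sum to 1 (valence 3) → 2 H
  atom 8: C, bond orders sum to 3 (valence 4) → 1 H
  atom 9: S, bond orders sum to 1 (valence 2) → 1 H
Totals → C:5, H:10, N:2, O:1, S:1.
In Hill order: C5H10N2OS.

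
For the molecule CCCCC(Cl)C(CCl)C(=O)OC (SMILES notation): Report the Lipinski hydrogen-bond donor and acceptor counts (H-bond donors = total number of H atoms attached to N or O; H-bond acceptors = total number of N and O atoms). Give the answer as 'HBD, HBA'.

0, 2

Donors: find every N or O and count the H atoms it carries.
  atom 11 (O): bond orders sum to 2 → 0 H
  atom 12 (O): bond orders sum to 2 → 0 H
Lipinski HBD = 0.
Acceptors: N atoms = 0, O atoms = 2 → HBA = 2.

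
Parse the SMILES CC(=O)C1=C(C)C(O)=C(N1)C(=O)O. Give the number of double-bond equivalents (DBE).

5

Degree of unsaturation = (number of rings) + (number of π bonds).
Ring closures in the SMILES: 1.
π bonds: 4 double bonds (each 1 DoU) → 4 DoU from unsaturation.
Total DoU = 1 + 4 = 5.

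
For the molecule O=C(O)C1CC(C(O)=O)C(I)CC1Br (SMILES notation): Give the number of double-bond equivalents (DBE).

3

Molecular formula: C8H10BrIO4.
DoU = (2C + 2 + N − H − X) / 2, where X is the halogen count and O/S are ignored.
    = (2·8 + 2 + 0 − 10 − 2) / 2 = 6 / 2 = 3.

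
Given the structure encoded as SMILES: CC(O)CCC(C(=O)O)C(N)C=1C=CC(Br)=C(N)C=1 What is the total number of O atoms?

Scan the SMILES for O atoms (remember two-letter symbols like Cl and Br are single atoms).
Oxygen count: 3.

3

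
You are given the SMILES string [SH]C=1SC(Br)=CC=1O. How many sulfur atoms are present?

2

Scan the SMILES for S atoms (remember two-letter symbols like Cl and Br are single atoms).
Sulfur count: 2.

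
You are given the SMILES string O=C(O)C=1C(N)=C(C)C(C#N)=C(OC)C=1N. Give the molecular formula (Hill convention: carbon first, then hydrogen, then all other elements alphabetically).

C10H11N3O3

Walk through each heavy atom and fill implicit hydrogens from standard valence (C 4, N 3, O 2, S 2, halogen 1):
  atom 1: O, bond orders sum to 2 (valence 2) → 0 H
  atom 2: C, bond orders sum to 4 (valence 4) → 0 H
  atom 3: O, bond orders sum to 1 (valence 2) → 1 H
  atom 4: C, bond orders sum to 4 (valence 4) → 0 H
  atom 5: C, bond orders sum to 4 (valence 4) → 0 H
  atom 6: N, bond orders sum to 1 (valence 3) → 2 H
  atom 7: C, bond orders sum to 4 (valence 4) → 0 H
  atom 8: C, bond orders sum to 1 (valence 4) → 3 H
  atom 9: C, bond orders sum to 4 (valence 4) → 0 H
  atom 10: C, bond orders sum to 4 (valence 4) → 0 H
  atom 11: N, bond orders sum to 3 (valence 3) → 0 H
  atom 12: C, bond orders sum to 4 (valence 4) → 0 H
  atom 13: O, bond orders sum to 2 (valence 2) → 0 H
  atom 14: C, bond orders sum to 1 (valence 4) → 3 H
  atom 15: C, bond orders sum to 4 (valence 4) → 0 H
  atom 16: N, bond orders sum to 1 (valence 3) → 2 H
Totals → C:10, H:11, N:3, O:3.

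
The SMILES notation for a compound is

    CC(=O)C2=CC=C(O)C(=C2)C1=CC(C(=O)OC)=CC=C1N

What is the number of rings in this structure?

In SMILES, each pair of matching ring-closure digits denotes one ring-closing bond; the number of such bonds equals the number of independent rings.
Ring-closure bonds here: 2.

2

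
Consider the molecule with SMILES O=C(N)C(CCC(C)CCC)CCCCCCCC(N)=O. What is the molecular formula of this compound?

Walk through each heavy atom and fill implicit hydrogens from standard valence (C 4, N 3, O 2, S 2, halogen 1):
  atom 1: O, bond orders sum to 2 (valence 2) → 0 H
  atom 2: C, bond orders sum to 4 (valence 4) → 0 H
  atom 3: N, bond orders sum to 1 (valence 3) → 2 H
  atom 4: C, bond orders sum to 3 (valence 4) → 1 H
  atom 5: C, bond orders sum to 2 (valence 4) → 2 H
  atom 6: C, bond orders sum to 2 (valence 4) → 2 H
  atom 7: C, bond orders sum to 3 (valence 4) → 1 H
  atom 8: C, bond orders sum to 1 (valence 4) → 3 H
  atom 9: C, bond orders sum to 2 (valence 4) → 2 H
  atom 10: C, bond orders sum to 2 (valence 4) → 2 H
  atom 11: C, bond orders sum to 1 (valence 4) → 3 H
  atom 12: C, bond orders sum to 2 (valence 4) → 2 H
  atom 13: C, bond orders sum to 2 (valence 4) → 2 H
  atom 14: C, bond orders sum to 2 (valence 4) → 2 H
  atom 15: C, bond orders sum to 2 (valence 4) → 2 H
  atom 16: C, bond orders sum to 2 (valence 4) → 2 H
  atom 17: C, bond orders sum to 2 (valence 4) → 2 H
  atom 18: C, bond orders sum to 2 (valence 4) → 2 H
  atom 19: C, bond orders sum to 4 (valence 4) → 0 H
  atom 20: N, bond orders sum to 1 (valence 3) → 2 H
  atom 21: O, bond orders sum to 2 (valence 2) → 0 H
Totals → C:17, H:34, N:2, O:2.

C17H34N2O2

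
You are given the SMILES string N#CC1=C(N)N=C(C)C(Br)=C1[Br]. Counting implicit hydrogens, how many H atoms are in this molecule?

5

Walk through each heavy atom and fill implicit hydrogens from standard valence (C 4, N 3, O 2, S 2, halogen 1):
  atom 1: N, bond orders sum to 3 (valence 3) → 0 H
  atom 2: C, bond orders sum to 4 (valence 4) → 0 H
  atom 3: C, bond orders sum to 4 (valence 4) → 0 H
  atom 4: C, bond orders sum to 4 (valence 4) → 0 H
  atom 5: N, bond orders sum to 1 (valence 3) → 2 H
  atom 6: N, bond orders sum to 3 (valence 3) → 0 H
  atom 7: C, bond orders sum to 4 (valence 4) → 0 H
  atom 8: C, bond orders sum to 1 (valence 4) → 3 H
  atom 9: C, bond orders sum to 4 (valence 4) → 0 H
  atom 10: Br (halogen, monovalent) → 0 H
  atom 11: C, bond orders sum to 4 (valence 4) → 0 H
  atom 12: Br with explicit H count 0
Total hydrogens: 5.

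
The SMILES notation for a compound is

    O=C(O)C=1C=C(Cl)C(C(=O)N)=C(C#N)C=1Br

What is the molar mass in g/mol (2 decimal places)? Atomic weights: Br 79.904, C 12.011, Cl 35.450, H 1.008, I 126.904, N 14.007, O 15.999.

First, the molecular formula is C9H4BrClN2O3 (counting implicit H from valence).
  Br: 1 × 79.904 = 79.904
  C: 9 × 12.011 = 108.099
  Cl: 1 × 35.450 = 35.450
  H: 4 × 1.008 = 4.032
  N: 2 × 14.007 = 28.014
  O: 3 × 15.999 = 47.997
Sum: 1×79.904 + 9×12.011 + 1×35.450 + 4×1.008 + 2×14.007 + 3×15.999 = 303.496 → 303.50 g/mol.

303.50 g/mol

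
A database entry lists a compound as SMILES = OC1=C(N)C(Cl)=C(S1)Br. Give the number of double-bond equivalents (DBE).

Degree of unsaturation = (number of rings) + (number of π bonds).
Ring closures in the SMILES: 1.
π bonds: 2 double bonds (each 1 DoU) → 2 DoU from unsaturation.
Total DoU = 1 + 2 = 3.

3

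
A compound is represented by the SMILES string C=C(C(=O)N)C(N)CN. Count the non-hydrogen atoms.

9

Every atom symbol written in the SMILES (organic subset) is one heavy atom; implicit H are not written.
Heavy atoms by element → C:5, N:3, O:1.
Total: 9.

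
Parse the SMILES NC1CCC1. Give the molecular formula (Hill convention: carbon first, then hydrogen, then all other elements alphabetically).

C4H9N

Walk through each heavy atom and fill implicit hydrogens from standard valence (C 4, N 3, O 2, S 2, halogen 1):
  atom 1: N, bond orders sum to 1 (valence 3) → 2 H
  atom 2: C, bond orders sum to 3 (valence 4) → 1 H
  atom 3: C, bond orders sum to 2 (valence 4) → 2 H
  atom 4: C, bond orders sum to 2 (valence 4) → 2 H
  atom 5: C, bond orders sum to 2 (valence 4) → 2 H
Totals → C:4, H:9, N:1.
In Hill order: C4H9N.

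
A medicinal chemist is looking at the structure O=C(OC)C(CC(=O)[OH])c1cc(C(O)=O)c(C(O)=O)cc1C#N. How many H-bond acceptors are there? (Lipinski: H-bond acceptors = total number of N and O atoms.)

N atoms: 1; O atoms: 8.
Lipinski HBA = 1 + 8 = 9.

9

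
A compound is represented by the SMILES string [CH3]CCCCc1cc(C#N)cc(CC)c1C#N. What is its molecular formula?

C15H18N2

Walk through each heavy atom and fill implicit hydrogens from standard valence (C 4, N 3, O 2, S 2, halogen 1); for lowercase aromatic atoms, an aromatic c carries 1 H when it has two neighbours and 0 H with three, and aromatic n carries 0 H:
  atom 1: C with explicit H count 3
  atom 2: C, bond orders sum to 2 (valence 4) → 2 H
  atom 3: C, bond orders sum to 2 (valence 4) → 2 H
  atom 4: C, bond orders sum to 2 (valence 4) → 2 H
  atom 5: C, bond orders sum to 2 (valence 4) → 2 H
  atom 6: aromatic c, 3 neighbours → 0 H
  atom 7: aromatic c, 2 neighbours → 1 H
  atom 8: aromatic c, 3 neighbours → 0 H
  atom 9: C, bond orders sum to 4 (valence 4) → 0 H
  atom 10: N, bond orders sum to 3 (valence 3) → 0 H
  atom 11: aromatic c, 2 neighbours → 1 H
  atom 12: aromatic c, 3 neighbours → 0 H
  atom 13: C, bond orders sum to 2 (valence 4) → 2 H
  atom 14: C, bond orders sum to 1 (valence 4) → 3 H
  atom 15: aromatic c, 3 neighbours → 0 H
  atom 16: C, bond orders sum to 4 (valence 4) → 0 H
  atom 17: N, bond orders sum to 3 (valence 3) → 0 H
Totals → C:15, H:18, N:2.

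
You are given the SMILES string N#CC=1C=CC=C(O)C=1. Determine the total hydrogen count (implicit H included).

Walk through each heavy atom and fill implicit hydrogens from standard valence (C 4, N 3, O 2, S 2, halogen 1):
  atom 1: N, bond orders sum to 3 (valence 3) → 0 H
  atom 2: C, bond orders sum to 4 (valence 4) → 0 H
  atom 3: C, bond orders sum to 4 (valence 4) → 0 H
  atom 4: C, bond orders sum to 3 (valence 4) → 1 H
  atom 5: C, bond orders sum to 3 (valence 4) → 1 H
  atom 6: C, bond orders sum to 3 (valence 4) → 1 H
  atom 7: C, bond orders sum to 4 (valence 4) → 0 H
  atom 8: O, bond orders sum to 1 (valence 2) → 1 H
  atom 9: C, bond orders sum to 3 (valence 4) → 1 H
Total hydrogens: 5.

5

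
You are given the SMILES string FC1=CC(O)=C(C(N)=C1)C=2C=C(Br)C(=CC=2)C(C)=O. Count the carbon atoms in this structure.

Count every carbon token in the SMILES (each C, including those in ring-closure positions and inside branches).
Carbon count: 14.

14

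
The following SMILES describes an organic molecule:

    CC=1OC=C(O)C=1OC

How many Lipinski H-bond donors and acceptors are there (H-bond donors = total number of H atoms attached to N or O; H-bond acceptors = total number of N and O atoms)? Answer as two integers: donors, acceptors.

Donors: find every N or O and count the H atoms it carries.
  atom 3 (O): bond orders sum to 2 → 0 H
  atom 6 (O): bond orders sum to 1 → 1 H
  atom 8 (O): bond orders sum to 2 → 0 H
Lipinski HBD = 1.
Acceptors: N atoms = 0, O atoms = 3 → HBA = 3.

1, 3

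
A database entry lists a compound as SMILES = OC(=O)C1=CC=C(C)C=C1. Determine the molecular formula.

Walk through each heavy atom and fill implicit hydrogens from standard valence (C 4, N 3, O 2, S 2, halogen 1):
  atom 1: O, bond orders sum to 1 (valence 2) → 1 H
  atom 2: C, bond orders sum to 4 (valence 4) → 0 H
  atom 3: O, bond orders sum to 2 (valence 2) → 0 H
  atom 4: C, bond orders sum to 4 (valence 4) → 0 H
  atom 5: C, bond orders sum to 3 (valence 4) → 1 H
  atom 6: C, bond orders sum to 3 (valence 4) → 1 H
  atom 7: C, bond orders sum to 4 (valence 4) → 0 H
  atom 8: C, bond orders sum to 1 (valence 4) → 3 H
  atom 9: C, bond orders sum to 3 (valence 4) → 1 H
  atom 10: C, bond orders sum to 3 (valence 4) → 1 H
Totals → C:8, H:8, O:2.

C8H8O2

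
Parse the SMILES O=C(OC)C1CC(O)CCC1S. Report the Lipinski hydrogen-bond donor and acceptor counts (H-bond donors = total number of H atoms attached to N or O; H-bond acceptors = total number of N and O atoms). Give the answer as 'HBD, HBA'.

1, 3

Donors: find every N or O and count the H atoms it carries.
  atom 1 (O): bond orders sum to 2 → 0 H
  atom 3 (O): bond orders sum to 2 → 0 H
  atom 8 (O): bond orders sum to 1 → 1 H
Lipinski HBD = 1.
Acceptors: N atoms = 0, O atoms = 3 → HBA = 3.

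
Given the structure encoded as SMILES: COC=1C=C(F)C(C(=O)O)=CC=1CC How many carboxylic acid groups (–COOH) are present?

The carboxylic acid motif appears at heavy-atom position 8 in the SMILES.
Other groups present: 1 ether.
Carboxylic acid count: 1.

1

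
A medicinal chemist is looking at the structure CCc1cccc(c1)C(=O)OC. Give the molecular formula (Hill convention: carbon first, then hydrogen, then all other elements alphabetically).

Walk through each heavy atom and fill implicit hydrogens from standard valence (C 4, N 3, O 2, S 2, halogen 1); for lowercase aromatic atoms, an aromatic c carries 1 H when it has two neighbours and 0 H with three, and aromatic n carries 0 H:
  atom 1: C, bond orders sum to 1 (valence 4) → 3 H
  atom 2: C, bond orders sum to 2 (valence 4) → 2 H
  atom 3: aromatic c, 3 neighbours → 0 H
  atom 4: aromatic c, 2 neighbours → 1 H
  atom 5: aromatic c, 2 neighbours → 1 H
  atom 6: aromatic c, 2 neighbours → 1 H
  atom 7: aromatic c, 3 neighbours → 0 H
  atom 8: aromatic c, 2 neighbours → 1 H
  atom 9: C, bond orders sum to 4 (valence 4) → 0 H
  atom 10: O, bond orders sum to 2 (valence 2) → 0 H
  atom 11: O, bond orders sum to 2 (valence 2) → 0 H
  atom 12: C, bond orders sum to 1 (valence 4) → 3 H
Totals → C:10, H:12, O:2.
In Hill order: C10H12O2.

C10H12O2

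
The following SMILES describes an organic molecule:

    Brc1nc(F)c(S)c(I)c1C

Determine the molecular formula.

Walk through each heavy atom and fill implicit hydrogens from standard valence (C 4, N 3, O 2, S 2, halogen 1); for lowercase aromatic atoms, an aromatic c carries 1 H when it has two neighbours and 0 H with three, and aromatic n carries 0 H:
  atom 1: Br (halogen, monovalent) → 0 H
  atom 2: aromatic c, 3 neighbours → 0 H
  atom 3: aromatic n, 2 neighbours → 0 H
  atom 4: aromatic c, 3 neighbours → 0 H
  atom 5: F (halogen, monovalent) → 0 H
  atom 6: aromatic c, 3 neighbours → 0 H
  atom 7: S, bond orders sum to 1 (valence 2) → 1 H
  atom 8: aromatic c, 3 neighbours → 0 H
  atom 9: I (halogen, monovalent) → 0 H
  atom 10: aromatic c, 3 neighbours → 0 H
  atom 11: C, bond orders sum to 1 (valence 4) → 3 H
Totals → C:6, H:4, Br:1, F:1, I:1, N:1, S:1.
In Hill order: C6H4BrFINS.

C6H4BrFINS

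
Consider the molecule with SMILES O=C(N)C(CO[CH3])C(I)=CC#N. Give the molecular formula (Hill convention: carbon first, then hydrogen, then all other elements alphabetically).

Walk through each heavy atom and fill implicit hydrogens from standard valence (C 4, N 3, O 2, S 2, halogen 1):
  atom 1: O, bond orders sum to 2 (valence 2) → 0 H
  atom 2: C, bond orders sum to 4 (valence 4) → 0 H
  atom 3: N, bond orders sum to 1 (valence 3) → 2 H
  atom 4: C, bond orders sum to 3 (valence 4) → 1 H
  atom 5: C, bond orders sum to 2 (valence 4) → 2 H
  atom 6: O, bond orders sum to 2 (valence 2) → 0 H
  atom 7: C with explicit H count 3
  atom 8: C, bond orders sum to 4 (valence 4) → 0 H
  atom 9: I (halogen, monovalent) → 0 H
  atom 10: C, bond orders sum to 3 (valence 4) → 1 H
  atom 11: C, bond orders sum to 4 (valence 4) → 0 H
  atom 12: N, bond orders sum to 3 (valence 3) → 0 H
Totals → C:7, H:9, I:1, N:2, O:2.

C7H9IN2O2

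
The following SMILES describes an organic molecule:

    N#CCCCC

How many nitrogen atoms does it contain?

Scan the SMILES for N atoms (remember two-letter symbols like Cl and Br are single atoms).
Nitrogen count: 1.

1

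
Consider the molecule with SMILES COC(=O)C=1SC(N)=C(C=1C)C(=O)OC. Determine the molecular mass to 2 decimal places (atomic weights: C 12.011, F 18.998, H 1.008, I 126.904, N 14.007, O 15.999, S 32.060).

First, the molecular formula is C9H11NO4S (counting implicit H from valence).
  C: 9 × 12.011 = 108.099
  H: 11 × 1.008 = 11.088
  N: 1 × 14.007 = 14.007
  O: 4 × 15.999 = 63.996
  S: 1 × 32.060 = 32.060
Sum: 9×12.011 + 11×1.008 + 1×14.007 + 4×15.999 + 1×32.060 = 229.250 → 229.25 g/mol.

229.25 g/mol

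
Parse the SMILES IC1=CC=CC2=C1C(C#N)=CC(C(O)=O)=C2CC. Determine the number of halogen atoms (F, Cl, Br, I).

Halogen atoms appear at heavy-atom position 1 (1×I).
Other groups present: 1 carboxylic acid, 1 nitrile.
Halogen count: 1.

1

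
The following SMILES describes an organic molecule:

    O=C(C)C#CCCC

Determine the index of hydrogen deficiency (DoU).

3

Molecular formula: C7H10O.
DoU = (2C + 2 + N − H − X) / 2, where X is the halogen count and O/S are ignored.
    = (2·7 + 2 + 0 − 10 − 0) / 2 = 6 / 2 = 3.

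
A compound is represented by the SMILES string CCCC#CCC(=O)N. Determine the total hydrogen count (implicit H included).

Walk through each heavy atom and fill implicit hydrogens from standard valence (C 4, N 3, O 2, S 2, halogen 1):
  atom 1: C, bond orders sum to 1 (valence 4) → 3 H
  atom 2: C, bond orders sum to 2 (valence 4) → 2 H
  atom 3: C, bond orders sum to 2 (valence 4) → 2 H
  atom 4: C, bond orders sum to 4 (valence 4) → 0 H
  atom 5: C, bond orders sum to 4 (valence 4) → 0 H
  atom 6: C, bond orders sum to 2 (valence 4) → 2 H
  atom 7: C, bond orders sum to 4 (valence 4) → 0 H
  atom 8: O, bond orders sum to 2 (valence 2) → 0 H
  atom 9: N, bond orders sum to 1 (valence 3) → 2 H
Total hydrogens: 11.

11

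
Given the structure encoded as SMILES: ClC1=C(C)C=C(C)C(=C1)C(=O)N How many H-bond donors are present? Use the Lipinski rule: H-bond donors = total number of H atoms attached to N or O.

Donors: find every N or O and count the H atoms it carries.
  atom 11 (O): bond orders sum to 2 → 0 H
  atom 12 (N): bond orders sum to 1 → 2 H
Lipinski HBD = 2.

2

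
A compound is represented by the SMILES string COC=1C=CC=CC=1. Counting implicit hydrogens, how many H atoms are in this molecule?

8

Walk through each heavy atom and fill implicit hydrogens from standard valence (C 4, N 3, O 2, S 2, halogen 1):
  atom 1: C, bond orders sum to 1 (valence 4) → 3 H
  atom 2: O, bond orders sum to 2 (valence 2) → 0 H
  atom 3: C, bond orders sum to 4 (valence 4) → 0 H
  atom 4: C, bond orders sum to 3 (valence 4) → 1 H
  atom 5: C, bond orders sum to 3 (valence 4) → 1 H
  atom 6: C, bond orders sum to 3 (valence 4) → 1 H
  atom 7: C, bond orders sum to 3 (valence 4) → 1 H
  atom 8: C, bond orders sum to 3 (valence 4) → 1 H
Total hydrogens: 8.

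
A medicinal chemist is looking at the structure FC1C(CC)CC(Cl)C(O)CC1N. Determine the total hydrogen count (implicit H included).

Walk through each heavy atom and fill implicit hydrogens from standard valence (C 4, N 3, O 2, S 2, halogen 1):
  atom 1: F (halogen, monovalent) → 0 H
  atom 2: C, bond orders sum to 3 (valence 4) → 1 H
  atom 3: C, bond orders sum to 3 (valence 4) → 1 H
  atom 4: C, bond orders sum to 2 (valence 4) → 2 H
  atom 5: C, bond orders sum to 1 (valence 4) → 3 H
  atom 6: C, bond orders sum to 2 (valence 4) → 2 H
  atom 7: C, bond orders sum to 3 (valence 4) → 1 H
  atom 8: Cl (halogen, monovalent) → 0 H
  atom 9: C, bond orders sum to 3 (valence 4) → 1 H
  atom 10: O, bond orders sum to 1 (valence 2) → 1 H
  atom 11: C, bond orders sum to 2 (valence 4) → 2 H
  atom 12: C, bond orders sum to 3 (valence 4) → 1 H
  atom 13: N, bond orders sum to 1 (valence 3) → 2 H
Total hydrogens: 17.

17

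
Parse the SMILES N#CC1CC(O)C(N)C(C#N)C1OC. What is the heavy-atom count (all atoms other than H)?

Every atom symbol written in the SMILES (organic subset) is one heavy atom; implicit H are not written.
Heavy atoms by element → C:9, N:3, O:2.
Total: 14.

14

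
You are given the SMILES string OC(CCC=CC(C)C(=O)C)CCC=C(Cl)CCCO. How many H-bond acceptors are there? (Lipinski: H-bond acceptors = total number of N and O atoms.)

N atoms: 0; O atoms: 3.
Lipinski HBA = 0 + 3 = 3.

3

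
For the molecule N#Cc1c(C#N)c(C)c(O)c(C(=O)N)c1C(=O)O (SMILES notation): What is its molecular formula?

C11H7N3O4

Walk through each heavy atom and fill implicit hydrogens from standard valence (C 4, N 3, O 2, S 2, halogen 1); for lowercase aromatic atoms, an aromatic c carries 1 H when it has two neighbours and 0 H with three, and aromatic n carries 0 H:
  atom 1: N, bond orders sum to 3 (valence 3) → 0 H
  atom 2: C, bond orders sum to 4 (valence 4) → 0 H
  atom 3: aromatic c, 3 neighbours → 0 H
  atom 4: aromatic c, 3 neighbours → 0 H
  atom 5: C, bond orders sum to 4 (valence 4) → 0 H
  atom 6: N, bond orders sum to 3 (valence 3) → 0 H
  atom 7: aromatic c, 3 neighbours → 0 H
  atom 8: C, bond orders sum to 1 (valence 4) → 3 H
  atom 9: aromatic c, 3 neighbours → 0 H
  atom 10: O, bond orders sum to 1 (valence 2) → 1 H
  atom 11: aromatic c, 3 neighbours → 0 H
  atom 12: C, bond orders sum to 4 (valence 4) → 0 H
  atom 13: O, bond orders sum to 2 (valence 2) → 0 H
  atom 14: N, bond orders sum to 1 (valence 3) → 2 H
  atom 15: aromatic c, 3 neighbours → 0 H
  atom 16: C, bond orders sum to 4 (valence 4) → 0 H
  atom 17: O, bond orders sum to 2 (valence 2) → 0 H
  atom 18: O, bond orders sum to 1 (valence 2) → 1 H
Totals → C:11, H:7, N:3, O:4.
In Hill order: C11H7N3O4.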